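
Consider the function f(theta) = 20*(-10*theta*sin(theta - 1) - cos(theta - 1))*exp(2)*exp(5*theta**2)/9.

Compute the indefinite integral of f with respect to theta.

Recognize the product-rule pattern: f = u'v + uv' with u = -20*exp(5*theta**2 + 2)/9, v = sin(theta - 1), so integration by parts undoes it.
Check: d/dtheta[-20*exp(2)*exp(5*theta**2)*sin(theta - 1)/9] = -200*theta*exp(2)*exp(5*theta**2)*sin(theta - 1)/9 - 20*exp(2)*exp(5*theta**2)*cos(theta - 1)/9, which equals f(theta).

F(theta) = -20*exp(2)*exp(5*theta**2)*sin(theta - 1)/9 + C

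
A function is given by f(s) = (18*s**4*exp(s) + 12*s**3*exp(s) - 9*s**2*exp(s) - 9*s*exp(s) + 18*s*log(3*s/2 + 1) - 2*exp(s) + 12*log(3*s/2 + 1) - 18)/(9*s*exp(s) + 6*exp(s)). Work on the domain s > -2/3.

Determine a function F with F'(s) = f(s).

An antiderivative is F(s) = s**4/2 - s**2/2 - s/3 - 2*exp(-s)*log(3*s/2 + 1).

For F(s) to be correct the identity F'(s) - f(s) = 0 must hold.
Check: d/ds[s**4/2 - s**2/2 - s/3 - 2*exp(-s)*log(3*s/2 + 1)] = (18*s**4*exp(s) + 12*s**3*exp(s) - 9*s**2*exp(s) - 9*s*exp(s) + 18*s*log(3*s/2 + 1) - 2*exp(s) + 12*log(3*s/2 + 1) - 18)/(9*s*exp(s) + 6*exp(s)) = f(s).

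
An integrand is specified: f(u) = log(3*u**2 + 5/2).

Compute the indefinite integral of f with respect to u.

F(u) = u*log(3*u**2 + 5/2) - 2*u + sqrt(30)*atan(sqrt(30)*u/5)/3 + C

A candidate is checked by its d/du: the result must match f(u).
Check: d/du[u*log(3*u**2 + 5/2) - 2*u + sqrt(30)*atan(sqrt(30)*u/5)/3] = log(3*u**2 + 5/2) = f(u).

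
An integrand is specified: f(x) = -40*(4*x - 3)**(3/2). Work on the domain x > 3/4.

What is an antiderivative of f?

An antiderivative is F(x) = -64*x**2*sqrt(4*x - 3) + 96*x*sqrt(4*x - 3) - 36*sqrt(4*x - 3).

A first test for any F(x): its x-derivative must equal f(x) identically.
Check: d/dx[-64*x**2*sqrt(4*x - 3) + 96*x*sqrt(4*x - 3) - 36*sqrt(4*x - 3)] = (-640*x**2 + 960*x - 360)/sqrt(4*x - 3), which equals f(x).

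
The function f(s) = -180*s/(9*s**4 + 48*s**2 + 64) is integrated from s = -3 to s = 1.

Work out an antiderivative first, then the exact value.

The substitution u = s**2/2 + 4/3 works: f is exactly (dF/du)*(du/ds) for that inner function.
F(s) = 5/(s**2/2 + 4/3) is an antiderivative of f.
Check: d/ds[5/(s**2/2 + 4/3)] = -180*s/(9*s**4 + 48*s**2 + 64) = f(s).
F(1) = 30/11; F(-3) = 6/7.
Integral = F(1) - F(-3) = 144/77.

Antiderivative: F(s) = 5/(s**2/2 + 4/3); value = 144/77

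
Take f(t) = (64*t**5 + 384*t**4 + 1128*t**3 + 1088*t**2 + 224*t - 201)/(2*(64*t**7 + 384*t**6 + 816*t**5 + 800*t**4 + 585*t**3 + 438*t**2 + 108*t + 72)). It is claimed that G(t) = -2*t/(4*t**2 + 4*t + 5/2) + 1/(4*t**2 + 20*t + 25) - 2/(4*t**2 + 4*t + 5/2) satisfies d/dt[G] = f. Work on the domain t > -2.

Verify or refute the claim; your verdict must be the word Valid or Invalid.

Invalid: d/dt[G] - f = (-32768*t**11 - 483328*t**10 - 3420160*t**9 - 13961216*t**8 - 34745856*t**7 - 53749632*t**6 - 50583104*t**5 - 25730848*t**4 - 2882960*t**3 + 5104716*t**2 + 3731270*t + 829725)/(65536*t**14 + 1015808*t**13 + 6930432*t**12 + 27582464*t**11 + 71931904*t**10 + 131914752*t**9 + 179780096*t**8 + 190480384*t**7 + 161720208*t**6 + 111806488*t**5 + 63136220*t**4 + 28639650*t**3 + 10243500*t**2 + 2655000*t + 450000), which is not 0.

d/dt[G] = (256*t**5 + 2176*t**4 + 8224*t**3 + 13744*t**2 + 9480*t + 1400)/(512*t**7 + 4864*t**6 + 18432*t**5 + 36480*t**4 + 42600*t**3 + 31500*t**2 + 13750*t + 3125)
d/dt[G] - f(t) = (-32768*t**11 - 483328*t**10 - 3420160*t**9 - 13961216*t**8 - 34745856*t**7 - 53749632*t**6 - 50583104*t**5 - 25730848*t**4 - 2882960*t**3 + 5104716*t**2 + 3731270*t + 829725)/(65536*t**14 + 1015808*t**13 + 6930432*t**12 + 27582464*t**11 + 71931904*t**10 + 131914752*t**9 + 179780096*t**8 + 190480384*t**7 + 161720208*t**6 + 111806488*t**5 + 63136220*t**4 + 28639650*t**3 + 10243500*t**2 + 2655000*t + 450000) != 0.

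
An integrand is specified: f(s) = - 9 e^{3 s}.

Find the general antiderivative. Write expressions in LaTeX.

F(s) = - 3 e^{3 s} + C

Since d/ds undoes antidifferentiation here, F'(s) = f(s) is required of F(s).
Check: d/ds[- 3 e^{3 s}] = - 9 e^{3 s} = f(s).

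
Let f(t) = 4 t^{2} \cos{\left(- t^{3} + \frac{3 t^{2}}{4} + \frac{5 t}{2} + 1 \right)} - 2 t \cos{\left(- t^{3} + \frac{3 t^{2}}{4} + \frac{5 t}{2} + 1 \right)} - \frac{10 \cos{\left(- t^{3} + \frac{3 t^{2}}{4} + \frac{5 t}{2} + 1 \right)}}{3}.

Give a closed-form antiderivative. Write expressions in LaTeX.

An antiderivative is F(t) = - \frac{4 \sin{\left(- t^{3} + \frac{3 t^{2}}{4} + \frac{5 t}{2} + 1 \right)}}{3}.

The substitution u = - t^{3} + \frac{3 t^{2}}{4} + \frac{5 t}{2} + 1 works: f is exactly (dF/du)*(du/dt) for that inner function.
Check: d/dt[- \frac{4 \sin{\left(- t^{3} + \frac{3 t^{2}}{4} + \frac{5 t}{2} + 1 \right)}}{3}] = 4 t^{2} \cos{\left(- t^{3} + \frac{3 t^{2}}{4} + \frac{5 t}{2} + 1 \right)} - 2 t \cos{\left(- t^{3} + \frac{3 t^{2}}{4} + \frac{5 t}{2} + 1 \right)} - \frac{10 \cos{\left(- t^{3} + \frac{3 t^{2}}{4} + \frac{5 t}{2} + 1 \right)}}{3} = f(t).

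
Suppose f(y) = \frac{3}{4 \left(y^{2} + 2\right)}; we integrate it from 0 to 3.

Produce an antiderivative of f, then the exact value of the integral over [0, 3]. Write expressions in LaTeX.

For F(y) to be correct the identity F'(y) - f(y) = 0 must hold.
F(y) = \frac{3 \sqrt{2} \operatorname{atan}{\left(\frac{\sqrt{2} y}{2} \right)}}{8} is an antiderivative of f.
Check: d/dy[\frac{3 \sqrt{2} \operatorname{atan}{\left(\frac{\sqrt{2} y}{2} \right)}}{8}] = \frac{3}{4 y^{2} + 8}, which equals f(y).
F(3) = \frac{3 \sqrt{2} \operatorname{atan}{\left(\frac{3 \sqrt{2}}{2} \right)}}{8}; F(0) = 0.
Integral = F(3) - F(0) = \frac{3 \sqrt{2} \operatorname{atan}{\left(\frac{3 \sqrt{2}}{2} \right)}}{8}.

Antiderivative: F(y) = \frac{3 \sqrt{2} \operatorname{atan}{\left(\frac{\sqrt{2} y}{2} \right)}}{8}; value = \frac{3 \sqrt{2} \operatorname{atan}{\left(\frac{3 \sqrt{2}}{2} \right)}}{8}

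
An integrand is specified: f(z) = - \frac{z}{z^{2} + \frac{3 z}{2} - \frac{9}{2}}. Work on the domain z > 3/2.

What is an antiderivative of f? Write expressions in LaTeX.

An antiderivative is F(z) = - \frac{\log{\left(z - \frac{3}{2} \right)}}{3} - \frac{2 \log{\left(z + 3 \right)}}{3}.

The denominator factors as \left(z + 3\right) \left(2 z - 3\right); partial fractions split f into directly integrable pieces: - \frac{2}{3 \left(2 z - 3\right)} - \frac{2}{3 \left(z + 3\right)}.
Check: d/dz[- \frac{\log{\left(z - \frac{3}{2} \right)}}{3} - \frac{2 \log{\left(z + 3 \right)}}{3}] = - \frac{2 z}{2 z^{2} + 3 z - 9}, which equals f(z).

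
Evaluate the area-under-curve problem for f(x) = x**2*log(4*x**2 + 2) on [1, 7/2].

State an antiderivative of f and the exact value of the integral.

For F(x) to be correct the identity F'(x) - f(x) = 0 must hold.
F(x) = x**3*log(4*x**2 + 2)/3 - 2*x**3/9 + x/3 - sqrt(2)*atan(sqrt(2)*x)/6 is an antiderivative of f.
Check: d/dx[x**3*log(4*x**2 + 2)/3 - 2*x**3/9 + x/3 - sqrt(2)*atan(sqrt(2)*x)/6] = x**2*log(2*x**2 + 1) + x**2*log(2), which equals f(x).
F(7/2) = -301/36 - sqrt(2)*atan(7*sqrt(2)/2)/6 + 343*log(51)/24; F(1) = -sqrt(2)*atan(sqrt(2))/6 + 1/9 + log(6)/3.
Integral = F(7/2) - F(1) = -305/36 - log(6)/3 - sqrt(2)*atan(7*sqrt(2)/2)/6 + sqrt(2)*atan(sqrt(2))/6 + 343*log(51)/24.

Antiderivative: F(x) = x**3*log(4*x**2 + 2)/3 - 2*x**3/9 + x/3 - sqrt(2)*atan(sqrt(2)*x)/6; value = -305/36 - log(6)/3 - sqrt(2)*atan(7*sqrt(2)/2)/6 + sqrt(2)*atan(sqrt(2))/6 + 343*log(51)/24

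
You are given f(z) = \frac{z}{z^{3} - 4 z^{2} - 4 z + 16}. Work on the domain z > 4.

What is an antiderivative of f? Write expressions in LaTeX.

Factor the denominator (\left(z - 4\right) \left(z - 2\right) \left(z + 2\right)) and decompose: f = - \frac{1}{12 \left(z + 2\right)} - \frac{1}{4 \left(z - 2\right)} + \frac{1}{3 \left(z - 4\right)}; each piece integrates to a log, atan, or power term.
Check: d/dz[\frac{4 \log{\left(z - 4 \right)} - 3 \log{\left(z - 2 \right)} - \log{\left(z + 2 \right)}}{12}] = \frac{z}{z^{3} - 4 z^{2} - 4 z + 16} = f(z).

An antiderivative is F(z) = \frac{4 \log{\left(z - 4 \right)} - 3 \log{\left(z - 2 \right)} - \log{\left(z + 2 \right)}}{12}.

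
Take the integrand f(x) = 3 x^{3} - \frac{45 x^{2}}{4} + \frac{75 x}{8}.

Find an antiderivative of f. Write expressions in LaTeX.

An antiderivative is F(x) = \frac{3 x^{4}}{4} - \frac{15 x^{3}}{4} + \frac{75 x^{2}}{16}.

f matches the chain-rule pattern g'(h)*h' with inner function h(x) = - x^{2} + \frac{5 x}{2}; substituting u = h(x) collapses the integral.
Check: d/dx[\frac{3 x^{4}}{4} - \frac{15 x^{3}}{4} + \frac{75 x^{2}}{16}] = 3 x^{3} - \frac{45 x^{2}}{4} + \frac{75 x}{8} = f(x).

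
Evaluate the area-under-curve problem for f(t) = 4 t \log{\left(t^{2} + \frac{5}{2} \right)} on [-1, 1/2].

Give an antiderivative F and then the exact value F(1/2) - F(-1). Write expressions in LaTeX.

An antiderivative F(t) passes only if d/dt[F] lands on f(t) exactly.
F(t) = 2 t^{2} \log{\left(t^{2} + \frac{5}{2} \right)} - 2 t^{2} + 5 \log{\left(2 t^{2} + 5 \right)} is an antiderivative of f.
Check: d/dt[2 t^{2} \log{\left(t^{2} + \frac{5}{2} \right)} - 2 t^{2} + 5 \log{\left(2 t^{2} + 5 \right)}] = 4 t \log{\left(t^{2} + \frac{5}{2} \right)} = f(t).
F(1/2) = - \frac{1}{2} + \frac{\log{\left(\frac{11}{4} \right)}}{2} + 5 \log{\left(\frac{11}{2} \right)}; F(-1) = -2 + 2 \log{\left(\frac{7}{2} \right)} + 5 \log{\left(7 \right)}.
Integral = F(1/2) - F(-1) = - 5 \log{\left(7 \right)} - 2 \log{\left(\frac{7}{2} \right)} + \frac{\log{\left(\frac{11}{4} \right)}}{2} + \frac{3}{2} + 5 \log{\left(\frac{11}{2} \right)}.

Antiderivative: F(t) = 2 t^{2} \log{\left(t^{2} + \frac{5}{2} \right)} - 2 t^{2} + 5 \log{\left(2 t^{2} + 5 \right)}; value = - 5 \log{\left(7 \right)} - 2 \log{\left(\frac{7}{2} \right)} + \frac{\log{\left(\frac{11}{4} \right)}}{2} + \frac{3}{2} + 5 \log{\left(\frac{11}{2} \right)}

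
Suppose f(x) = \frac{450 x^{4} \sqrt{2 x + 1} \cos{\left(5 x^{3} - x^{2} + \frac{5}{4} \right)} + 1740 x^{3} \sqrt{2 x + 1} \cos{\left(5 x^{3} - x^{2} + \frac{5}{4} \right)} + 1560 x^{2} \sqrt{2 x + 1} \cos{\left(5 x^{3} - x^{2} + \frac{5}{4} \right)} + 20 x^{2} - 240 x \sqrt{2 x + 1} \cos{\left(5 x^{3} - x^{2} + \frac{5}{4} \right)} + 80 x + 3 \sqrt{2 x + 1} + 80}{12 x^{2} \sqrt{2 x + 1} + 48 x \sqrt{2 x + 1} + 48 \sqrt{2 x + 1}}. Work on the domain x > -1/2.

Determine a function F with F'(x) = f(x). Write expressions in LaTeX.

An antiderivative is F(x) = \frac{5 \sqrt{2 x + 1}}{3} + \frac{5 \sin{\left(5 x^{3} - x^{2} + \frac{5}{4} \right)}}{2} - \frac{1}{4 \left(x + 2\right)}.

A candidate is checked by its d/dx: the result must match f(x).
Check: d/dx[\frac{5 \sqrt{2 x + 1}}{3} + \frac{5 \sin{\left(5 x^{3} - x^{2} + \frac{5}{4} \right)}}{2} - \frac{1}{4 \left(x + 2\right)}] = \frac{450 x^{4} \sqrt{2 x + 1} \cos{\left(5 x^{3} - x^{2} + \frac{5}{4} \right)} + 1740 x^{3} \sqrt{2 x + 1} \cos{\left(5 x^{3} - x^{2} + \frac{5}{4} \right)} + 1560 x^{2} \sqrt{2 x + 1} \cos{\left(5 x^{3} - x^{2} + \frac{5}{4} \right)} + 20 x^{2} - 240 x \sqrt{2 x + 1} \cos{\left(5 x^{3} - x^{2} + \frac{5}{4} \right)} + 80 x + 3 \sqrt{2 x + 1} + 80}{12 x^{2} \sqrt{2 x + 1} + 48 x \sqrt{2 x + 1} + 48 \sqrt{2 x + 1}} = f(x).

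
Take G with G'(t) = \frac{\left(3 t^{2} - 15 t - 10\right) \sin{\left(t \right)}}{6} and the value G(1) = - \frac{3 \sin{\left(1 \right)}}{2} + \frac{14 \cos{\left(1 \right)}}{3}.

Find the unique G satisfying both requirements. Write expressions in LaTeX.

Differentiate the proposed G(t) back; it has to land on the given G'(t).
A general antiderivative is - \frac{t^{2} \cos{\left(t \right)}}{2} + t \sin{\left(t \right)} + \frac{5 t \cos{\left(t \right)}}{2} - \frac{5 \sin{\left(t \right)}}{2} + \frac{8 \cos{\left(t \right)}}{3} + C.
The condition gives C = - \frac{3 \sin{\left(1 \right)}}{2} + \frac{14 \cos{\left(1 \right)}}{3} - (- \frac{3 \sin{\left(1 \right)}}{2} + \frac{14 \cos{\left(1 \right)}}{3}) = 0.
So G(t) = - \frac{t^{2} \cos{\left(t \right)}}{2} + t \sin{\left(t \right)} + \frac{5 t \cos{\left(t \right)}}{2} - \frac{5 \sin{\left(t \right)}}{2} + \frac{8 \cos{\left(t \right)}}{3}.
Check: d/dt[- \frac{t^{2} \cos{\left(t \right)}}{2} + t \sin{\left(t \right)} + \frac{5 t \cos{\left(t \right)}}{2} - \frac{5 \sin{\left(t \right)}}{2} + \frac{8 \cos{\left(t \right)}}{3}] = \frac{t^{2} \sin{\left(t \right)}}{2} - \frac{5 t \sin{\left(t \right)}}{2} - \frac{5 \sin{\left(t \right)}}{3}, which equals G'(t).

G(t) = - \frac{t^{2} \cos{\left(t \right)}}{2} + t \sin{\left(t \right)} + \frac{5 t \cos{\left(t \right)}}{2} - \frac{5 \sin{\left(t \right)}}{2} + \frac{8 \cos{\left(t \right)}}{3}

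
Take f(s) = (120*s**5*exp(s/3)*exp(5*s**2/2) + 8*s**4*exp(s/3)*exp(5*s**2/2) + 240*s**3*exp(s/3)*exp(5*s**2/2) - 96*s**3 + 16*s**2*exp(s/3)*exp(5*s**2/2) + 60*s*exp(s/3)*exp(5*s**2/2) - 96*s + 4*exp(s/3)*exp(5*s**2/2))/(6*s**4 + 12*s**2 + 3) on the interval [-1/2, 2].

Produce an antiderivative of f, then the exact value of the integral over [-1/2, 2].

A first test for any F(s): its s-derivative must equal f(s) identically.
F(s) = 4*exp(s/3)*exp(5*s**2/2) - 4*log(2*s**4 + 4*s**2 + 1) is an antiderivative of f.
Check: d/ds[4*exp(s/3)*exp(5*s**2/2) - 4*log(2*s**4 + 4*s**2 + 1)] = (120*s**5*exp(s/3)*exp(5*s**2/2) + 8*s**4*exp(s/3)*exp(5*s**2/2) + 240*s**3*exp(s/3)*exp(5*s**2/2) - 96*s**3 + 16*s**2*exp(s/3)*exp(5*s**2/2) + 60*s*exp(s/3)*exp(5*s**2/2) - 96*s + 4*exp(s/3)*exp(5*s**2/2))/(6*s**4 + 12*s**2 + 3) = f(s).
F(2) = -4*log(49) + 4*exp(32/3); F(-1/2) = -4*log(17/8) + 4*exp(11/24).
Integral = F(2) - F(-1/2) = -4*log(49) - 4*exp(11/24) + 4*log(17/8) + 4*exp(32/3).

Antiderivative: F(s) = 4*exp(s/3)*exp(5*s**2/2) - 4*log(2*s**4 + 4*s**2 + 1); value = -4*log(49) - 4*exp(11/24) + 4*log(17/8) + 4*exp(32/3)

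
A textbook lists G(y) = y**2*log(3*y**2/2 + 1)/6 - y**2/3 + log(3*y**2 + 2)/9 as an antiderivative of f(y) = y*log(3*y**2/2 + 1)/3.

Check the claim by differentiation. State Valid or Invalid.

Invalid: d/dy[G] - f = -y/3, which is not 0.

d/dy[G] = y*log(3*y**2/2 + 1)/3 - y/3
d/dy[G] - f(y) = -y/3 != 0.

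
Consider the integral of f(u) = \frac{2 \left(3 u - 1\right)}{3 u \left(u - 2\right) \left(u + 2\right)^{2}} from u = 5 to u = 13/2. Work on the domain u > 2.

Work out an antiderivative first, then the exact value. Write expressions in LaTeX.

Factor the denominator (3 u \left(u - 2\right) \left(u + 2\right)^{2}) and decompose: f = - \frac{3}{16 \left(u + 2\right)} - \frac{7}{12 \left(u + 2\right)^{2}} + \frac{5}{48 \left(u - 2\right)} + \frac{1}{12 u}; each piece integrates to a log, atan, or power term.
F(u) = - \frac{- 4 u \log{\left(u \right)} - 5 u \log{\left(u - 2 \right)} + 9 u \log{\left(u + 2 \right)} - 8 \log{\left(u \right)} - 10 \log{\left(u - 2 \right)} + 18 \log{\left(u + 2 \right)} - 28}{48 \left(u + 2\right)} is an antiderivative of f.
Check: d/du[- \frac{- 4 u \log{\left(u \right)} - 5 u \log{\left(u - 2 \right)} + 9 u \log{\left(u + 2 \right)} - 8 \log{\left(u \right)} - 10 \log{\left(u - 2 \right)} + 18 \log{\left(u + 2 \right)} - 28}{48 \left(u + 2\right)}] = \frac{6 u - 2}{3 u^{4} + 6 u^{3} - 12 u^{2} - 24 u}, which equals f(u).
F(13/2) = - \frac{3 \log{\left(\frac{17}{2} \right)}}{16} + \frac{7}{102} + \frac{\log{\left(\frac{13}{2} \right)}}{12} + \frac{5 \log{\left(\frac{9}{2} \right)}}{48}; F(5) = - \frac{3 \log{\left(7 \right)}}{16} + \frac{1}{12} + \frac{5 \log{\left(3 \right)}}{48} + \frac{\log{\left(5 \right)}}{12}.
Integral = F(13/2) - F(5) = - \frac{3 \log{\left(\frac{17}{2} \right)}}{16} - \frac{\log{\left(5 \right)}}{12} - \frac{5 \log{\left(3 \right)}}{48} - \frac{1}{68} + \frac{\log{\left(\frac{13}{2} \right)}}{12} + \frac{5 \log{\left(\frac{9}{2} \right)}}{48} + \frac{3 \log{\left(7 \right)}}{16}.

Antiderivative: F(u) = - \frac{- 4 u \log{\left(u \right)} - 5 u \log{\left(u - 2 \right)} + 9 u \log{\left(u + 2 \right)} - 8 \log{\left(u \right)} - 10 \log{\left(u - 2 \right)} + 18 \log{\left(u + 2 \right)} - 28}{48 \left(u + 2\right)}; value = - \frac{3 \log{\left(\frac{17}{2} \right)}}{16} - \frac{\log{\left(5 \right)}}{12} - \frac{5 \log{\left(3 \right)}}{48} - \frac{1}{68} + \frac{\log{\left(\frac{13}{2} \right)}}{12} + \frac{5 \log{\left(\frac{9}{2} \right)}}{48} + \frac{3 \log{\left(7 \right)}}{16}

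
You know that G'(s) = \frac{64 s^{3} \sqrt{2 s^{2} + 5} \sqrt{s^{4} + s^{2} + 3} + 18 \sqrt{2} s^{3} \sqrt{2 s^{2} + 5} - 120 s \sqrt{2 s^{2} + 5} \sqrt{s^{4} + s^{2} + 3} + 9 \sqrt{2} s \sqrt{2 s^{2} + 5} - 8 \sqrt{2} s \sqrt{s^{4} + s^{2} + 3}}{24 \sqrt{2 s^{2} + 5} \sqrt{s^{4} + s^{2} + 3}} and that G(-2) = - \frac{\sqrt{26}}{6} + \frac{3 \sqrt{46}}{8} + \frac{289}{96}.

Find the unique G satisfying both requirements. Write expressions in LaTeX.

G(s) = \frac{64 s^{4} - 240 s^{2} - 16 \sqrt{2} \sqrt{2 s^{2} + 5} + 36 \sqrt{2} \sqrt{s^{4} + s^{2} + 3} + 225}{96}

For G(s) to be correct, d/ds[G] must agree with the stated G'(s) identically.
A general antiderivative is \frac{3 \left(\frac{5}{4} - \frac{2 s^{2}}{3}\right)^{2}}{2} - \frac{\sqrt{s^{2} + \frac{5}{2}}}{3} + \frac{3 \sqrt{\frac{s^{4}}{2} + \frac{s^{2}}{2} + \frac{3}{2}}}{4} + C.
The condition gives C = - \frac{\sqrt{26}}{6} + \frac{3 \sqrt{46}}{8} + \frac{289}{96} - (- \frac{\sqrt{26}}{6} + \frac{3 \sqrt{46}}{8} + \frac{289}{96}) = 0.
So G(s) = \frac{64 s^{4} - 240 s^{2} - 16 \sqrt{2} \sqrt{2 s^{2} + 5} + 36 \sqrt{2} \sqrt{s^{4} + s^{2} + 3} + 225}{96}.
Check: d/ds[\frac{64 s^{4} - 240 s^{2} - 16 \sqrt{2} \sqrt{2 s^{2} + 5} + 36 \sqrt{2} \sqrt{s^{4} + s^{2} + 3} + 225}{96}] = \frac{64 s^{3} \sqrt{2 s^{2} + 5} \sqrt{s^{4} + s^{2} + 3} + 18 \sqrt{2} s^{3} \sqrt{2 s^{2} + 5} - 120 s \sqrt{2 s^{2} + 5} \sqrt{s^{4} + s^{2} + 3} + 9 \sqrt{2} s \sqrt{2 s^{2} + 5} - 8 \sqrt{2} s \sqrt{s^{4} + s^{2} + 3}}{24 \sqrt{2 s^{2} + 5} \sqrt{s^{4} + s^{2} + 3}} = G'(s).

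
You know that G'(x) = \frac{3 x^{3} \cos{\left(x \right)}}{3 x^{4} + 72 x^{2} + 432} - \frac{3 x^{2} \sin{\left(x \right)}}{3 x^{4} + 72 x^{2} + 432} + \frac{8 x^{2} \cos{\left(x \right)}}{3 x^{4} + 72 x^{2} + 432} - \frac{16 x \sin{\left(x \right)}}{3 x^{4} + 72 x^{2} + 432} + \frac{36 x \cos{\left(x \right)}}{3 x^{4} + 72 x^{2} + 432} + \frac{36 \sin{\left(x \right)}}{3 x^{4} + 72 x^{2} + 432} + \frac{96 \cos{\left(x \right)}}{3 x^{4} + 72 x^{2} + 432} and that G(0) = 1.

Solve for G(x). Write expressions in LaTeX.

G(x) = \frac{x \sin{\left(x \right)}}{x^{2} + 12} + 1 + \frac{4 \sin{\left(x \right)}}{\frac{3 x^{2}}{2} + 18}

Integrate term by term and add the pieces.
A general antiderivative is - \frac{\left(- \frac{x}{2} - \frac{4}{3}\right) \sin{\left(x \right)}}{\frac{x^{2}}{2} + 6} + C.
The condition gives C = 1 - (0) = 1.
So G(x) = \frac{x \sin{\left(x \right)}}{x^{2} + 12} + 1 + \frac{4 \sin{\left(x \right)}}{\frac{3 x^{2}}{2} + 18}.
Check: d/dx[\frac{x \sin{\left(x \right)}}{x^{2} + 12} + 1 + \frac{4 \sin{\left(x \right)}}{\frac{3 x^{2}}{2} + 18}] = \frac{3 x^{3} \cos{\left(x \right)} - 3 x^{2} \sin{\left(x \right)} + 8 x^{2} \cos{\left(x \right)} - 16 x \sin{\left(x \right)} + 36 x \cos{\left(x \right)} + 36 \sin{\left(x \right)} + 96 \cos{\left(x \right)}}{3 x^{4} + 72 x^{2} + 432}, which equals G'(x).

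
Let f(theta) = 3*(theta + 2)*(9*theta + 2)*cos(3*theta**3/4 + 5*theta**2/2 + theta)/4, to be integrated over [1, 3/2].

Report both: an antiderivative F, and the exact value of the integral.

Antiderivative: F(theta) = 3*sin(3*theta**3/4 + 5*theta**2/2 + theta); value = 3*sin(309/32) - 3*sin(17/4)

The substitution u = 3*theta**3/4 + 5*theta**2/2 + theta works: f is exactly (dF/du)*(du/dtheta) for that inner function.
F(theta) = 3*sin(3*theta**3/4 + 5*theta**2/2 + theta) is an antiderivative of f.
Check: d/dtheta[3*sin(3*theta**3/4 + 5*theta**2/2 + theta)] = 27*theta**2*cos(3*theta**3/4 + 5*theta**2/2 + theta)/4 + 15*theta*cos(3*theta**3/4 + 5*theta**2/2 + theta) + 3*cos(3*theta**3/4 + 5*theta**2/2 + theta), which equals f(theta).
F(3/2) = 3*sin(309/32); F(1) = 3*sin(17/4).
Integral = F(3/2) - F(1) = 3*sin(309/32) - 3*sin(17/4).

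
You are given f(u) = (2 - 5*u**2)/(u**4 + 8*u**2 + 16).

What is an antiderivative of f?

Whatever form F(u) takes, F'(u) = f(u) is non-negotiable.
Check: d/du[11*u/(4*u**2 + 16) - 9*atan(u/2)/8] = (2 - 5*u**2)/(u**4 + 8*u**2 + 16) = f(u).

An antiderivative is F(u) = 11*u/(4*u**2 + 16) - 9*atan(u/2)/8.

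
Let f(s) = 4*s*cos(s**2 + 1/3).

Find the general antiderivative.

F(s) = 2*sin(s**2 + 1/3) + C

f matches the chain-rule pattern g'(h)*h' with inner function h(s) = s**2 + 1/3; substituting u = h(s) collapses the integral.
Check: d/ds[2*sin(s**2 + 1/3)] = 4*s*cos(s**2 + 1/3) = f(s).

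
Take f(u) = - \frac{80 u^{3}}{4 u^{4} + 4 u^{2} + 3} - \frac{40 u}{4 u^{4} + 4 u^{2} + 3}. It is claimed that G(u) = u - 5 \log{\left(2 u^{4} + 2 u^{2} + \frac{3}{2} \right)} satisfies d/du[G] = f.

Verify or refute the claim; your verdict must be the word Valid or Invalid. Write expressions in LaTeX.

d/du[G] = \frac{4 u^{4} - 80 u^{3} + 4 u^{2} - 40 u + 3}{4 u^{4} + 4 u^{2} + 3}
d/du[G] - f(u) = 1 != 0.

Invalid: d/du[G] - f = 1, which is not 0.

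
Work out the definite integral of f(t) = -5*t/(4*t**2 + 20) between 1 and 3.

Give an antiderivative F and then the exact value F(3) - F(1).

The substitution u = t**2 + 5 works: f is exactly (dF/du)*(du/dt) for that inner function.
F(t) = -5*log(t**2 + 5)/8 is an antiderivative of f.
Check: d/dt[-5*log(t**2 + 5)/8] = -5*t/(4*t**2 + 20) = f(t).
F(3) = -5*log(14)/8; F(1) = -5*log(6)/8.
Integral = F(3) - F(1) = -5*log(14)/8 + 5*log(6)/8.

Antiderivative: F(t) = -5*log(t**2 + 5)/8; value = -5*log(14)/8 + 5*log(6)/8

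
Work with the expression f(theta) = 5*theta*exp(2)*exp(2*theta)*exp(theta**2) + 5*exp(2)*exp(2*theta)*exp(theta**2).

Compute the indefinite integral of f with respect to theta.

f matches the chain-rule pattern g'(h)*h' with inner function h(theta) = theta**2 + 2*theta + 2; substituting u = h(theta) collapses the integral.
Check: d/dtheta[5*exp(2)*exp(2*theta)*exp(theta**2)/2] = 5*theta*exp(2)*exp(2*theta)*exp(theta**2) + 5*exp(2)*exp(2*theta)*exp(theta**2) = f(theta).

F(theta) = 5*exp(2)*exp(2*theta)*exp(theta**2)/2 + C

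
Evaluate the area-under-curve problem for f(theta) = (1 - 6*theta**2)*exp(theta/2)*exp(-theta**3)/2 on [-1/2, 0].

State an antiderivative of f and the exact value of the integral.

The substitution u = -theta**3 + theta/2 works: f is exactly (dF/du)*(du/dtheta) for that inner function.
F(theta) = exp(-theta**3 + theta/2) is an antiderivative of f.
Check: d/dtheta[exp(-theta**3 + theta/2)] = -3*theta**2*exp(theta/2)*exp(-theta**3) + exp(theta/2)*exp(-theta**3)/2, which equals f(theta).
F(0) = 1; F(-1/2) = exp(-1/8).
Integral = F(0) - F(-1/2) = 1 - exp(-1/8).

Antiderivative: F(theta) = exp(-theta**3 + theta/2); value = 1 - exp(-1/8)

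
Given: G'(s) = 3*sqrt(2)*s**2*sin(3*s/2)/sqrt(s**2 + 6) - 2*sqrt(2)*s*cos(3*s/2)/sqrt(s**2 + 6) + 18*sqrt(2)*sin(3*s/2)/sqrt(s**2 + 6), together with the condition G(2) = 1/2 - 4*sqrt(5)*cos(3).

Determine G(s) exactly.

G(s) = (-4*sqrt(2)*sqrt(s**2 + 6)*cos(3*s/2) + 1)/2

G'(s) has the shape u'v + uv' for u = -4*sqrt(s**2/2 + 3) and v = cos(3*s/2) — it is the derivative of the product u*v.
A general antiderivative is -4*sqrt(s**2/2 + 3)*cos(3*s/2) + C.
The condition gives C = 1/2 - 4*sqrt(5)*cos(3) - (-4*sqrt(5)*cos(3)) = 1/2.
So G(s) = (-4*sqrt(2)*sqrt(s**2 + 6)*cos(3*s/2) + 1)/2.
Check: d/ds[(-4*sqrt(2)*sqrt(s**2 + 6)*cos(3*s/2) + 1)/2] = (3*sqrt(2)*s**2*sin(3*s/2) - 2*sqrt(2)*s*cos(3*s/2) + 18*sqrt(2)*sin(3*s/2))/sqrt(s**2 + 6), which equals G'(s).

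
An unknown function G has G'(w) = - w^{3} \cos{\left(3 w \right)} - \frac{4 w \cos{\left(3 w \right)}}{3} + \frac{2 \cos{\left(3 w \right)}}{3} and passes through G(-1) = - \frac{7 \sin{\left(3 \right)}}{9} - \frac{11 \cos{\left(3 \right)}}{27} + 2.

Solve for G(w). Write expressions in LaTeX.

The integrand splits into summands that can be handled one at a time.
A general antiderivative is - \frac{w^{3} \sin{\left(3 w \right)}}{3} - \frac{w^{2} \cos{\left(3 w \right)}}{3} - \frac{2 w \sin{\left(3 w \right)}}{9} + \frac{2 \sin{\left(3 w \right)}}{9} - \frac{2 \cos{\left(3 w \right)}}{27} + C.
The condition gives C = - \frac{7 \sin{\left(3 \right)}}{9} - \frac{11 \cos{\left(3 \right)}}{27} + 2 - (- \frac{7 \sin{\left(3 \right)}}{9} - \frac{11 \cos{\left(3 \right)}}{27}) = 2.
So G(w) = - \frac{w^{3} \sin{\left(3 w \right)}}{3} - \frac{w^{2} \cos{\left(3 w \right)}}{3} - \frac{2 w \sin{\left(3 w \right)}}{9} + \frac{2 \sin{\left(3 w \right)}}{9} - \frac{2 \cos{\left(3 w \right)}}{27} + 2.
Check: d/dw[- \frac{w^{3} \sin{\left(3 w \right)}}{3} - \frac{w^{2} \cos{\left(3 w \right)}}{3} - \frac{2 w \sin{\left(3 w \right)}}{9} + \frac{2 \sin{\left(3 w \right)}}{9} - \frac{2 \cos{\left(3 w \right)}}{27} + 2] = - w^{3} \cos{\left(3 w \right)} - \frac{4 w \cos{\left(3 w \right)}}{3} + \frac{2 \cos{\left(3 w \right)}}{3} = G'(w).

G(w) = - \frac{w^{3} \sin{\left(3 w \right)}}{3} - \frac{w^{2} \cos{\left(3 w \right)}}{3} - \frac{2 w \sin{\left(3 w \right)}}{9} + \frac{2 \sin{\left(3 w \right)}}{9} - \frac{2 \cos{\left(3 w \right)}}{27} + 2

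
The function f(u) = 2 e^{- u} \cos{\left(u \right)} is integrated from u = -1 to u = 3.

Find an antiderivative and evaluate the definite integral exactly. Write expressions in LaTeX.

Antiderivative: F(u) = - \left(- \sin{\left(u \right)} + \cos{\left(u \right)}\right) e^{- u}; value = \frac{\sin{\left(3 \right)}}{e^{3}} - \frac{\cos{\left(3 \right)}}{e^{3}} + e \cos{\left(1 \right)} + e \sin{\left(1 \right)}

Any candidate F(u) must reproduce f(u) exactly when differentiated.
F(u) = - \left(- \sin{\left(u \right)} + \cos{\left(u \right)}\right) e^{- u} is an antiderivative of f.
Check: d/du[- \left(- \sin{\left(u \right)} + \cos{\left(u \right)}\right) e^{- u}] = 2 e^{- u} \cos{\left(u \right)} = f(u).
F(3) = \frac{\sin{\left(3 \right)}}{e^{3}} - \frac{\cos{\left(3 \right)}}{e^{3}}; F(-1) = - e \sin{\left(1 \right)} - e \cos{\left(1 \right)}.
Integral = F(3) - F(-1) = \frac{\sin{\left(3 \right)}}{e^{3}} - \frac{\cos{\left(3 \right)}}{e^{3}} + e \cos{\left(1 \right)} + e \sin{\left(1 \right)}.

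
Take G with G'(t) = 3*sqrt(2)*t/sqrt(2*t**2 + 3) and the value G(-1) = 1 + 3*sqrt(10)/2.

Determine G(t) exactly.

The substitution u = t**2 + 3/2 works: G'(t) is exactly (dG/du)*(du/dt) for that inner function.
A general antiderivative is 3*sqrt(t**2 + 3/2) + C.
The condition gives C = 1 + 3*sqrt(10)/2 - (3*sqrt(10)/2) = 1.
So G(t) = 3*sqrt(t**2 + 3/2) + 1.
Check: d/dt[3*sqrt(t**2 + 3/2) + 1] = 3*sqrt(2)*t/sqrt(2*t**2 + 3) = G'(t).

G(t) = 3*sqrt(t**2 + 3/2) + 1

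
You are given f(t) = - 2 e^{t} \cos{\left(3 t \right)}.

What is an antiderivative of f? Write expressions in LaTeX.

Since d/dt undoes antidifferentiation here, F'(t) = f(t) is required of F(t).
Check: d/dt[- \frac{3 e^{t} \sin{\left(3 t \right)}}{5} - \frac{e^{t} \cos{\left(3 t \right)}}{5}] = - 2 e^{t} \cos{\left(3 t \right)} = f(t).

An antiderivative is F(t) = - \frac{3 e^{t} \sin{\left(3 t \right)}}{5} - \frac{e^{t} \cos{\left(3 t \right)}}{5}.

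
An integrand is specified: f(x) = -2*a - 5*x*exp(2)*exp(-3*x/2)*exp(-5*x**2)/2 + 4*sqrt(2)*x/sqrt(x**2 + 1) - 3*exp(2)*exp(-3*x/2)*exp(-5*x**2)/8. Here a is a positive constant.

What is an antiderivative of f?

Integrate term by term and add the pieces.
Check: d/dx[-2*a*x + 4*sqrt(2*x**2 + 2) + exp(2)*exp(-3*x/2)*exp(-5*x**2)/4] = (-16*a*sqrt(x**2 + 1)*exp(3*x/2)*exp(5*x**2) - 20*x*sqrt(x**2 + 1)*exp(2) + 32*sqrt(2)*x*exp(3*x/2)*exp(5*x**2) - 3*sqrt(x**2 + 1)*exp(2))*exp(-3*x/2)*exp(-5*x**2)/(8*sqrt(x**2 + 1)), which equals f(x).

An antiderivative is F(x) = -2*a*x + 4*sqrt(2*x**2 + 2) + exp(2)*exp(-3*x/2)*exp(-5*x**2)/4.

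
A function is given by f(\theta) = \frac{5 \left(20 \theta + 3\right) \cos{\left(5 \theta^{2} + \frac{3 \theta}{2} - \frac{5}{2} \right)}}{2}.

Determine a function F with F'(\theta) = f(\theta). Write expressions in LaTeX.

f matches the chain-rule pattern g'(h)*h' with inner function h(\theta) = 5 \theta^{2} + \frac{3 \theta}{2} - \frac{5}{2}; substituting u = h(\theta) collapses the integral.
Check: d/d\theta[5 \sin{\left(5 \theta^{2} + \frac{3 \theta}{2} - \frac{5}{2} \right)}] = 50 \theta \cos{\left(5 \theta^{2} + \frac{3 \theta}{2} - \frac{5}{2} \right)} + \frac{15 \cos{\left(5 \theta^{2} + \frac{3 \theta}{2} - \frac{5}{2} \right)}}{2}, which equals f(\theta).

An antiderivative is F(\theta) = 5 \sin{\left(5 \theta^{2} + \frac{3 \theta}{2} - \frac{5}{2} \right)}.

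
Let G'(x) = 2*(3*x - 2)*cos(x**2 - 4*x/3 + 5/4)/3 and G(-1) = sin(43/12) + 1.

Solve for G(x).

G(x) = sin(x**2 - 4*x/3 + 5/4) + 1

G'(x) matches the chain-rule pattern g'(h)*h' with inner function h(x) = x**2 - 4*x/3 + 5/4; substituting u = h(x) collapses the integral.
A general antiderivative is sin(x**2 - 4*x/3 + 5/4) + C.
The condition gives C = sin(43/12) + 1 - (sin(43/12)) = 1.
So G(x) = sin(x**2 - 4*x/3 + 5/4) + 1.
Check: d/dx[sin(x**2 - 4*x/3 + 5/4) + 1] = 2*x*cos(x**2 - 4*x/3 + 5/4) - 4*cos(x**2 - 4*x/3 + 5/4)/3, which equals G'(x).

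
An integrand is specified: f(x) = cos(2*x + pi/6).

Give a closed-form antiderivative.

An antiderivative is F(x) = sin(2*x + pi/6)/2.

For F(x) to be correct the identity F'(x) - f(x) = 0 must hold.
Check: d/dx[sin(2*x + pi/6)/2] = cos(2*x + pi/6) = f(x).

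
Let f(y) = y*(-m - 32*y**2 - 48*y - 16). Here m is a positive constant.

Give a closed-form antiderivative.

Recover f(y) by differentiating a candidate F(y); any mismatch rules it out.
Check: d/dy[-m*y**2/2 - 8*y**4 - 16*y**3 - 8*y**2] = -m*y - 32*y**3 - 48*y**2 - 16*y, which equals f(y).

An antiderivative is F(y) = -m*y**2/2 - 8*y**4 - 16*y**3 - 8*y**2.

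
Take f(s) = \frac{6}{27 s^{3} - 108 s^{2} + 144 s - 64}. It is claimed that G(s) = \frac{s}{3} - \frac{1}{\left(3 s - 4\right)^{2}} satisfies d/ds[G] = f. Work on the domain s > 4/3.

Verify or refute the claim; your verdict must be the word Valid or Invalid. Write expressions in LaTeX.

Invalid: d/ds[G] - f = \frac{1}{3}, which is not 0.

d/ds[G] = \frac{27 s^{3} - 108 s^{2} + 144 s - 46}{81 s^{3} - 324 s^{2} + 432 s - 192}
d/ds[G] - f(s) = \frac{1}{3} != 0.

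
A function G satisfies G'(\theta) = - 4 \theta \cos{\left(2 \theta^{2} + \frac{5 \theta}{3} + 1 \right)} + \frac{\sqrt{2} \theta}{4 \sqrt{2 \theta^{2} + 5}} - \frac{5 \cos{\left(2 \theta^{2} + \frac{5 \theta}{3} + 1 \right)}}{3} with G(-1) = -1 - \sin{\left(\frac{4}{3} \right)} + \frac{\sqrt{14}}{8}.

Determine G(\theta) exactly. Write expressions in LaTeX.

G(\theta) = \frac{\sqrt{2} \left(\sqrt{2 \theta^{2} + 5} - 4 \sqrt{2} \sin{\left(2 \theta^{2} + \frac{5 \theta}{3} + 1 \right)} - 4 \sqrt{2}\right)}{8}

The integrand splits into summands that can be handled one at a time.
A general antiderivative is \frac{\sqrt{\theta^{2} + \frac{5}{2}}}{4} - \sin{\left(2 \theta^{2} + \frac{5 \theta}{3} + 1 \right)} + C.
The condition gives C = -1 - \sin{\left(\frac{4}{3} \right)} + \frac{\sqrt{14}}{8} - (- \sin{\left(\frac{4}{3} \right)} + \frac{\sqrt{14}}{8}) = -1.
So G(\theta) = \frac{\sqrt{2} \left(\sqrt{2 \theta^{2} + 5} - 4 \sqrt{2} \sin{\left(2 \theta^{2} + \frac{5 \theta}{3} + 1 \right)} - 4 \sqrt{2}\right)}{8}.
Check: d/d\theta[\frac{\sqrt{2} \left(\sqrt{2 \theta^{2} + 5} - 4 \sqrt{2} \sin{\left(2 \theta^{2} + \frac{5 \theta}{3} + 1 \right)} - 4 \sqrt{2}\right)}{8}] = \frac{- 48 \theta \sqrt{2 \theta^{2} + 5} \cos{\left(2 \theta^{2} + \frac{5 \theta}{3} + 1 \right)} + 3 \sqrt{2} \theta - 20 \sqrt{2 \theta^{2} + 5} \cos{\left(2 \theta^{2} + \frac{5 \theta}{3} + 1 \right)}}{12 \sqrt{2 \theta^{2} + 5}}, which equals G'(\theta).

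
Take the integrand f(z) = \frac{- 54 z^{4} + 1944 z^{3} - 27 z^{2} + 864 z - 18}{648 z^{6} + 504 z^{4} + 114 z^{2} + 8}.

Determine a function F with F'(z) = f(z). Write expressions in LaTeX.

Whatever form F(z) takes, F'(z) = f(z) is non-negotiable.
Check: d/dz[\frac{- 6 z^{2} \operatorname{atan}{\left(\frac{3 z}{2} \right)} - 3 z - \operatorname{atan}{\left(\frac{3 z}{2} \right)} - 18}{12 z^{2} + 2}] = \frac{- 54 z^{4} + 1944 z^{3} - 27 z^{2} + 864 z - 18}{648 z^{6} + 504 z^{4} + 114 z^{2} + 8} = f(z).

An antiderivative is F(z) = \frac{- 6 z^{2} \operatorname{atan}{\left(\frac{3 z}{2} \right)} - 3 z - \operatorname{atan}{\left(\frac{3 z}{2} \right)} - 18}{12 z^{2} + 2}.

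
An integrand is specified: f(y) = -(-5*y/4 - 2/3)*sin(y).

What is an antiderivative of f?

An antiderivative is F(y) = -(15*y*cos(y) - 15*sin(y) + 8*cos(y))/12.

Since d/dy undoes antidifferentiation here, F'(y) = f(y) is required of F(y).
Check: d/dy[-(15*y*cos(y) - 15*sin(y) + 8*cos(y))/12] = 5*y*sin(y)/4 + 2*sin(y)/3, which equals f(y).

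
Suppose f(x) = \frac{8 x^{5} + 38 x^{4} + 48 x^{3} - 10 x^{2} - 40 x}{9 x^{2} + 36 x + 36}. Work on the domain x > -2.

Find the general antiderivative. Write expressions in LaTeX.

F(x) = - \frac{2 \left(- x^{5} - 3 x^{4} + 5 x^{2} - x - 2\right)}{3 \left(3 x + 6\right)} + C

f has the shape u'v + uv' for u = - \frac{2}{3 \left(3 x + 6\right)} and v = - x^{5} - 3 x^{4} + 5 x^{2} - x - 2 — it is the derivative of the product u*v.
Check: d/dx[- \frac{2 \left(- x^{5} - 3 x^{4} + 5 x^{2} - x - 2\right)}{3 \left(3 x + 6\right)}] = \frac{8 x^{5} + 38 x^{4} + 48 x^{3} - 10 x^{2} - 40 x}{9 x^{2} + 36 x + 36} = f(x).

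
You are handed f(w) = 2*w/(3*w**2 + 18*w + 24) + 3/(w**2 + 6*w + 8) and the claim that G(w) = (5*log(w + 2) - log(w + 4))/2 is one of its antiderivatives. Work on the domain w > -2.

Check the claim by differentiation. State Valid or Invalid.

Invalid: d/dw[G] - f = (4*w + 18)/(3*w**2 + 18*w + 24), which is not 0.

d/dw[G] = (2*w + 9)/(w**2 + 6*w + 8)
d/dw[G] - f(w) = (4*w + 18)/(3*w**2 + 18*w + 24) != 0.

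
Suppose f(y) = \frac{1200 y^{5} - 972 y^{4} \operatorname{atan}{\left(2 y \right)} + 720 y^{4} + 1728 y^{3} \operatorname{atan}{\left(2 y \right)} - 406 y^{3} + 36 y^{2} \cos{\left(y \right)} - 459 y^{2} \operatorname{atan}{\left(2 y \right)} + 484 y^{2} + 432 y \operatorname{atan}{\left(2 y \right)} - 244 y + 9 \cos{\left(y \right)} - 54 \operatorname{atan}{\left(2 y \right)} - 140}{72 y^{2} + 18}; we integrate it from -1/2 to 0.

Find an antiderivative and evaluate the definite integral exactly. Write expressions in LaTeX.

Whatever form F(y) takes, F'(y) = f(y) is non-negotiable.
F(y) = \frac{\left(15 y^{2} + 6 y - 8\right)^{2} + 81 \left(- 3 y^{3} + 8 y^{2} - 2 y - 2\right) \operatorname{atan}{\left(2 y \right)} + 27 \sin{\left(y \right)}}{54} is an antiderivative of f.
Check: d/dy[\frac{\left(15 y^{2} + 6 y - 8\right)^{2} + 81 \left(- 3 y^{3} + 8 y^{2} - 2 y - 2\right) \operatorname{atan}{\left(2 y \right)} + 27 \sin{\left(y \right)}}{54}] = \frac{1200 y^{5} - 972 y^{4} \operatorname{atan}{\left(2 y \right)} + 720 y^{4} + 1728 y^{3} \operatorname{atan}{\left(2 y \right)} - 406 y^{3} + 36 y^{2} \cos{\left(y \right)} - 459 y^{2} \operatorname{atan}{\left(2 y \right)} + 484 y^{2} + 432 y \operatorname{atan}{\left(2 y \right)} - 244 y + 9 \cos{\left(y \right)} - 54 \operatorname{atan}{\left(2 y \right)} - 140}{72 y^{2} + 18} = f(y).
F(0) = \frac{32}{27}; F(-1/2) = - \frac{33 \pi}{64} - \frac{\sin{\left(\frac{1}{2} \right)}}{2} + \frac{841}{864}.
Integral = F(0) - F(-1/2) = \frac{61}{288} + \frac{\sin{\left(\frac{1}{2} \right)}}{2} + \frac{33 \pi}{64}.

Antiderivative: F(y) = \frac{\left(15 y^{2} + 6 y - 8\right)^{2} + 81 \left(- 3 y^{3} + 8 y^{2} - 2 y - 2\right) \operatorname{atan}{\left(2 y \right)} + 27 \sin{\left(y \right)}}{54}; value = \frac{61}{288} + \frac{\sin{\left(\frac{1}{2} \right)}}{2} + \frac{33 \pi}{64}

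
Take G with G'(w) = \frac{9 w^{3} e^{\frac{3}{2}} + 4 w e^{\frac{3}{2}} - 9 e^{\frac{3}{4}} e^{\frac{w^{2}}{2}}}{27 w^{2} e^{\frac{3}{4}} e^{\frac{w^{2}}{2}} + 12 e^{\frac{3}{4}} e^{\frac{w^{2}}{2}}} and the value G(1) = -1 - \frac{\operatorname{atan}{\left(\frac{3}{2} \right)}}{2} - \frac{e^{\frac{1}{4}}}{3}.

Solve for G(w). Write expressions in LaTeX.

A candidate passes only if d/dw[G] lands on the given G'(w) exactly.
A general antiderivative is - \frac{e^{\frac{3}{4} - \frac{w^{2}}{2}}}{3} - \frac{\operatorname{atan}{\left(\frac{3 w}{2} \right)}}{2} + C.
The condition gives C = -1 - \frac{\operatorname{atan}{\left(\frac{3}{2} \right)}}{2} - \frac{e^{\frac{1}{4}}}{3} - (- \frac{\operatorname{atan}{\left(\frac{3}{2} \right)}}{2} - \frac{e^{\frac{1}{4}}}{3}) = -1.
So G(w) = \frac{\left(- \frac{3 e^{\frac{w^{2}}{2}} \operatorname{atan}{\left(\frac{3 w}{2} \right)}}{e^{\frac{3}{4}}} - \frac{6 e^{\frac{w^{2}}{2}}}{e^{\frac{3}{4}}} - 2\right) e^{\frac{3}{4}} e^{- \frac{w^{2}}{2}}}{6}.
Check: d/dw[\frac{\left(- \frac{3 e^{\frac{w^{2}}{2}} \operatorname{atan}{\left(\frac{3 w}{2} \right)}}{e^{\frac{3}{4}}} - \frac{6 e^{\frac{w^{2}}{2}}}{e^{\frac{3}{4}}} - 2\right) e^{\frac{3}{4}} e^{- \frac{w^{2}}{2}}}{6}] = \frac{9 w^{3} e^{\frac{3}{2}} + 4 w e^{\frac{3}{2}} - 9 e^{\frac{3}{4}} e^{\frac{w^{2}}{2}}}{27 w^{2} e^{\frac{3}{4}} e^{\frac{w^{2}}{2}} + 12 e^{\frac{3}{4}} e^{\frac{w^{2}}{2}}} = G'(w).

G(w) = \frac{\left(- \frac{3 e^{\frac{w^{2}}{2}} \operatorname{atan}{\left(\frac{3 w}{2} \right)}}{e^{\frac{3}{4}}} - \frac{6 e^{\frac{w^{2}}{2}}}{e^{\frac{3}{4}}} - 2\right) e^{\frac{3}{4}} e^{- \frac{w^{2}}{2}}}{6}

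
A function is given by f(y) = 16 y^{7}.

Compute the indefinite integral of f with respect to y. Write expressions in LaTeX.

F(y) = 2 y^{8} + C

Differentiate the proposed F(y) back; it has to land on f(y) exactly.
Check: d/dy[2 y^{8}] = 16 y^{7} = f(y).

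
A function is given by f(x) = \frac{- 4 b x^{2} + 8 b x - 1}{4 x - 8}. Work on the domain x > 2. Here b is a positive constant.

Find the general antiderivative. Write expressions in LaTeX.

For F(x) to be correct the identity F'(x) - f(x) = 0 must hold.
Check: d/dx[- \frac{2 b x^{2} + \log{\left(\frac{x}{2} - 1 \right)}}{4}] = \frac{- 4 b x^{2} + 8 b x - 1}{4 x - 8} = f(x).

F(x) = - \frac{2 b x^{2} + \log{\left(\frac{x}{2} - 1 \right)}}{4} + C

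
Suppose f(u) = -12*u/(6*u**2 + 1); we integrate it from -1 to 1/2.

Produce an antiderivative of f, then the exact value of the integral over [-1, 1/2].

f matches the chain-rule pattern g'(h)*h' with inner function h(u) = 2*u**2 + 1/3; substituting w = h(u) collapses the integral.
F(u) = -log(2*u**2 + 1/3) is an antiderivative of f.
Check: d/du[-log(2*u**2 + 1/3)] = -12*u/(6*u**2 + 1) = f(u).
F(1/2) = -log(5/6); F(-1) = -log(7/3).
Integral = F(1/2) - F(-1) = -log(5/6) + log(7/3).

Antiderivative: F(u) = -log(2*u**2 + 1/3); value = -log(5/6) + log(7/3)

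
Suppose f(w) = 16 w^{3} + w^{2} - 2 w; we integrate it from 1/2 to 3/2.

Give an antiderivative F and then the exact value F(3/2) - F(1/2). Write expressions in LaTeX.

Antiderivative: F(w) = \frac{12 w^{4} + w^{3} - 3 w^{2} - 2}{3}; value = \frac{229}{12}

Integrate term by term and add the pieces.
F(w) = \frac{12 w^{4} + w^{3} - 3 w^{2} - 2}{3} is an antiderivative of f.
Check: d/dw[\frac{12 w^{4} + w^{3} - 3 w^{2} - 2}{3}] = 16 w^{3} + w^{2} - 2 w = f(w).
F(3/2) = \frac{443}{24}; F(1/2) = - \frac{5}{8}.
Integral = F(3/2) - F(1/2) = \frac{229}{12}.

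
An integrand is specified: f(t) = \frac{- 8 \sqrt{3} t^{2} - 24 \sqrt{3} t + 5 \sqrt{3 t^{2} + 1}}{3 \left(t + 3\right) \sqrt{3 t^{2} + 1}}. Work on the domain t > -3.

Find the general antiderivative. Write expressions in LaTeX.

Whatever form F(t) takes, F'(t) = f(t) is non-negotiable.
Check: d/dt[\frac{- 8 \sqrt{3} \sqrt{3 t^{2} + 1} + 15 \log{\left(2 t + 6 \right)}}{9}] = \frac{- 8 \sqrt{3} t^{2} - 24 \sqrt{3} t + 5 \sqrt{3 t^{2} + 1}}{3 t \sqrt{3 t^{2} + 1} + 9 \sqrt{3 t^{2} + 1}}, which equals f(t).

F(t) = \frac{- 8 \sqrt{3} \sqrt{3 t^{2} + 1} + 15 \log{\left(2 t + 6 \right)}}{9} + C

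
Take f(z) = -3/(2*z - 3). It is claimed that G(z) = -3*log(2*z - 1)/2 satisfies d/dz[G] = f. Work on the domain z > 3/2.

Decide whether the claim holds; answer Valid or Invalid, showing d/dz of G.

Invalid: d/dz[G] - f = 6/(4*z**2 - 8*z + 3), which is not 0.

d/dz[G] = -3/(2*z - 1)
d/dz[G] - f(z) = 6/(4*z**2 - 8*z + 3) != 0.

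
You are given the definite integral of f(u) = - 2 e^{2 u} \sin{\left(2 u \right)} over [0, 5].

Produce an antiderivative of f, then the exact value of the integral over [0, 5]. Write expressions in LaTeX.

Antiderivative: F(u) = \frac{\left(- \sin{\left(2 u \right)} + \cos{\left(2 u \right)}\right) e^{2 u}}{2}; value = \frac{e^{10} \cos{\left(10 \right)}}{2} - \frac{1}{2} - \frac{e^{10} \sin{\left(10 \right)}}{2}

For F(u) to be correct the identity F'(u) - f(u) = 0 must hold.
F(u) = \frac{\left(- \sin{\left(2 u \right)} + \cos{\left(2 u \right)}\right) e^{2 u}}{2} is an antiderivative of f.
Check: d/du[\frac{\left(- \sin{\left(2 u \right)} + \cos{\left(2 u \right)}\right) e^{2 u}}{2}] = - 2 e^{2 u} \sin{\left(2 u \right)} = f(u).
F(5) = \frac{e^{10} \cos{\left(10 \right)}}{2} - \frac{e^{10} \sin{\left(10 \right)}}{2}; F(0) = \frac{1}{2}.
Integral = F(5) - F(0) = \frac{e^{10} \cos{\left(10 \right)}}{2} - \frac{1}{2} - \frac{e^{10} \sin{\left(10 \right)}}{2}.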